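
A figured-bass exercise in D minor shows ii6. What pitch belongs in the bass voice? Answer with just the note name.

G

ii in D minor has root E; the chord is E-G-B.
The figure 6 means first inversion — the third is in the bass.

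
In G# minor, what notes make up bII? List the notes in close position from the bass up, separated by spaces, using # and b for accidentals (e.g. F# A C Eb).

A C# E

bII is the Neapolitan chord — a major triad on the lowered second degree. In G# minor that root is A.
So the chord is A-C#-E.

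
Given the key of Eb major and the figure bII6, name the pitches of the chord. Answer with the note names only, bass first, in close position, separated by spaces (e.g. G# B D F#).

bII6 is the Neapolitan sixth — a major triad on the lowered second degree, here in its customary first inversion. In Eb major that root is Fb.
So the chord is Fb-Ab-Cb, a major triad.
With the 6 figure the chord is in first inversion; from the bass Ab upward in close position it reads Ab-Cb-Fb.

Ab Cb Fb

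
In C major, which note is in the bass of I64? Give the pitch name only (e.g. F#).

G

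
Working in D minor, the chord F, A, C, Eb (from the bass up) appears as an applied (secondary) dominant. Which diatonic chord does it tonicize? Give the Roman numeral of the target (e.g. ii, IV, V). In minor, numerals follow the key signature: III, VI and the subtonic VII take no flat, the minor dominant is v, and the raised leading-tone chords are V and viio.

VI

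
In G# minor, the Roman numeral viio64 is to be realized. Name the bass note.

C#

viio in G# minor has root F##; the chord is F##-A#-C#.
The figure 64 means second inversion — the fifth is in the bass.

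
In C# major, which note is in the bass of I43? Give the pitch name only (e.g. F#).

I in C# major has root C#; the chord is C#-E#-G#-B#.
The figure 43 means second inversion — the fifth is in the bass.

G#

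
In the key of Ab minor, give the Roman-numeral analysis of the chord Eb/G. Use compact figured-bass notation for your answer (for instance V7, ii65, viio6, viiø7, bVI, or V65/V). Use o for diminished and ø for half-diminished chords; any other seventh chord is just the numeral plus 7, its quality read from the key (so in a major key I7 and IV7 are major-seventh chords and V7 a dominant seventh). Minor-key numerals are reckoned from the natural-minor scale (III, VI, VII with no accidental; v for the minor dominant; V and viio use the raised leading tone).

V6

The pitches Eb-G-Bb form a major triad rooted on Eb.
Eb is scale degree 5 in Ab minor, and a major triad on that degree is written V.
With G in the bass the chord is in first inversion, so the figured bass is 6.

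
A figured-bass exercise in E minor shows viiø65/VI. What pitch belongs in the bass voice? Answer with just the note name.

The applied chord viiø65/VI is rooted on B: B-D-F-A.
The figure 65 means first inversion — the third is in the bass.

D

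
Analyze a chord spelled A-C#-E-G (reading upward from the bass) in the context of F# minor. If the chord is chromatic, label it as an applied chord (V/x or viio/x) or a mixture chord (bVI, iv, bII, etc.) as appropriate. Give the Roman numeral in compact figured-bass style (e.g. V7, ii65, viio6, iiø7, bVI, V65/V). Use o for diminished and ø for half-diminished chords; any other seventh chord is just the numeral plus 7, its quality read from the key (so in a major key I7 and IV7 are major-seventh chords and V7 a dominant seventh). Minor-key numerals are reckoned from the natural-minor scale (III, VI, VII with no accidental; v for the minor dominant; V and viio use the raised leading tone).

V7/VI

Stacked in thirds the chord is A-C#-E-G: a dominant seventh chord on A.
A is not a diatonic chord root with this quality in F# minor, but it lies a perfect fifth above D (VI), so the chord functions as an applied dominant of VI.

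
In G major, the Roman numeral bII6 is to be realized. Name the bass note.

C

bII in G major has root Ab; the chord is Ab-C-Eb.
The figure 6 means first inversion — the third is in the bass.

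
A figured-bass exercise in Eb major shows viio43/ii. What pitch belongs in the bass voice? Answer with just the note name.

The applied chord viio43/ii is rooted on E: E-G-Bb-Db.
The figure 43 means second inversion — the fifth is in the bass.

Bb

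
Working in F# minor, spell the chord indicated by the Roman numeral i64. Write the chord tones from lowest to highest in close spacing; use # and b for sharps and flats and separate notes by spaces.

In F# minor, scale degree 1 is F#, and the diatonic chord built there is a minor triad.
That chord is spelled F#-A-C#.
With the 64 figure the chord is in second inversion; from the bass C# upward in close position it reads C#-F#-A.

C# F# A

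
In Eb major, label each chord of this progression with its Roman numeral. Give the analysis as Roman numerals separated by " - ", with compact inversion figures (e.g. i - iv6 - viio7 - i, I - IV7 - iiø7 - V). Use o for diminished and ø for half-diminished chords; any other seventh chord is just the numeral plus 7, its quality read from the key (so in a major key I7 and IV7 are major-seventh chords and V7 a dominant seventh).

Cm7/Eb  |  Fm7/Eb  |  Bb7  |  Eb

Cm7/Eb: root C is the submediant; minor seventh chord there is vi65.
Fm7/Eb: minor seventh chord on F = scale degree 2 → ii42.
Bb7: dominant seventh chord on Bb = scale degree 5 → V7.
Eb: major triad on Eb = scale degree 1 → I.

vi65 - ii42 - V7 - I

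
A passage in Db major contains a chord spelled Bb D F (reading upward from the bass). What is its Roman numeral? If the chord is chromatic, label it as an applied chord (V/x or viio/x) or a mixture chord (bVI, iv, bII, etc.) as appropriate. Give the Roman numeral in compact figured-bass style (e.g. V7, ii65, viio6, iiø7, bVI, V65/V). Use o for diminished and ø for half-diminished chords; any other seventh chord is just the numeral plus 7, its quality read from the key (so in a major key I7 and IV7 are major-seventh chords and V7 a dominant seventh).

V/ii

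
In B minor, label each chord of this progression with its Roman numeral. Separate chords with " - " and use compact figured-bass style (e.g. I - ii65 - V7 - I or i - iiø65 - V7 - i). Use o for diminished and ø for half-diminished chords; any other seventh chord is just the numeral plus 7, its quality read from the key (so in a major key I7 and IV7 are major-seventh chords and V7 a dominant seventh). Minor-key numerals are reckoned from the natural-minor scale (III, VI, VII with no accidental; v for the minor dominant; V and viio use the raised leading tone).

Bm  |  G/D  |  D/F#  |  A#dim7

i - VI64 - III6 - viio7

Bm: minor triad on B = scale degree 1 → i.
G/D: major triad on G = scale degree 6 → VI64.
D/F#: root D is the mediant; major triad there is III6.
A#dim7 has root A#, degree 7 in B minor, so viio7.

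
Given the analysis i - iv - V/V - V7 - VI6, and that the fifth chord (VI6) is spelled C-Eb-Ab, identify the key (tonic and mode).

VI6 is given as C-Eb-Ab — a major triad with root Ab.
VI6 on Ab implies Ab is the submediant; that puts the tonic at C, and the uppercase numeral fits minor mode.

C minor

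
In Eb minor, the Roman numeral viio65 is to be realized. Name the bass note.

F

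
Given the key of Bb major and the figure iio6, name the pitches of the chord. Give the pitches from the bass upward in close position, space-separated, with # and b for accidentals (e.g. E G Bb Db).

Eb Gb C

iio6 is the diminished supertonic triad, borrowed from the parallel minor. In Bb major that root is C.
So the chord is C-Eb-Gb.
The figured bass 6 indicates first inversion, placing the third (Eb) in the bass: Eb-Gb-C.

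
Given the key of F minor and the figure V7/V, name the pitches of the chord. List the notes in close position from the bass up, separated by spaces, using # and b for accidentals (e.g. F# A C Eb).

G B D F

The slash means an applied dominant: we want the dominant of V. In F minor, V is C major, and its dominant is built on G.
Building a dominant seventh chord on G gives G-B-D-F.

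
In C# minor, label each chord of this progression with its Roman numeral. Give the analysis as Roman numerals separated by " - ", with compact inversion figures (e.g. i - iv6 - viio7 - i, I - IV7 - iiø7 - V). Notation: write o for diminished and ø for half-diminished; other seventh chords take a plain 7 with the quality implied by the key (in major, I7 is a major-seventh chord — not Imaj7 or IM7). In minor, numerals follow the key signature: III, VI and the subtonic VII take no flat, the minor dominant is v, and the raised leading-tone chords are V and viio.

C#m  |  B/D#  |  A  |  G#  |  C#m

C#m: root C# is the tonic; minor triad there is i.
B/D# has root B, degree 7 in C# minor, so VII6.
A has root A, degree 6 in C# minor, so VI.
G#: major triad on G# = scale degree 5 → V.
C#m: minor triad on C# = scale degree 1 → i.

i - VII6 - VI - V - i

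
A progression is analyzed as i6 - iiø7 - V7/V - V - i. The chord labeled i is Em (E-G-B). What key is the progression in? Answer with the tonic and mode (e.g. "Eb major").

E minor

The chord Em is a minor triad rooted on E; its label is i.
If E is scale degree 1 and the mode makes that degree carry a minor triad, the tonic is E and the mode is minor.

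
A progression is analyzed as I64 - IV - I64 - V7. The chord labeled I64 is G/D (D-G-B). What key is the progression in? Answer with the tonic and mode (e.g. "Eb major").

I64 is given as D-G-B — a major triad with root G.
If G is scale degree 1 and the mode makes that degree carry a major triad, the tonic is G and the mode is major.

G major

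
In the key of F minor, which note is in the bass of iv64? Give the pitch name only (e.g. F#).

F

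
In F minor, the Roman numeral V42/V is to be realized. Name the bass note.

The applied chord V42/V is rooted on G: G-B-D-F.
The figure 42 means third inversion — the seventh is in the bass.

F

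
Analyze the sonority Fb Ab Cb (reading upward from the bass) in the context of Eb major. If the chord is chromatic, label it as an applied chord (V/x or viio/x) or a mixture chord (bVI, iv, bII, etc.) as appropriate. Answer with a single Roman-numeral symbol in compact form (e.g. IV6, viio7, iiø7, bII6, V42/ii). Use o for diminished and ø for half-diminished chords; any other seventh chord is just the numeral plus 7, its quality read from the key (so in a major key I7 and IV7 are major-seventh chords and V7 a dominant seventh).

bII

The pitches Fb-Ab-Cb form a major triad rooted on Fb.
Fb is the lowered second degree of Eb major (diatonic 2 would be F). This is the Neapolitan chord — a major triad on the lowered second degree.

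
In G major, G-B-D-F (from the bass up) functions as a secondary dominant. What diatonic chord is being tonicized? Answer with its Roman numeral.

IV

The chord is a dominant seventh chord on G.
A dominant resolves down a perfect fifth: G → C. In G major, C is scale degree 4, i.e. IV.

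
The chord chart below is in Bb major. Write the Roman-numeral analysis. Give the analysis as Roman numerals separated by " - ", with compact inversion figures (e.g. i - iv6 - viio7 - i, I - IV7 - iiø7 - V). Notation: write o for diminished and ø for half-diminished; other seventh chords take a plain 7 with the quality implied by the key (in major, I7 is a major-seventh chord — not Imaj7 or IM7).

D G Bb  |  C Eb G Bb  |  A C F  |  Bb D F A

vi64 - ii7 - V6 - I7

D-G-Bb has root G, degree 6 in Bb major, so vi64.
C-Eb-G-Bb: root C is the supertonic; minor seventh chord there is ii7.
A-C-F: major triad on F = scale degree 5 → V6.
Bb-D-F-A: root Bb is the tonic; major seventh chord there is I7.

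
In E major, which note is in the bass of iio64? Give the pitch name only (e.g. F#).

C

iio in E major has root F#; the chord is F#-A-C.
The figure 64 means second inversion — the fifth is in the bass.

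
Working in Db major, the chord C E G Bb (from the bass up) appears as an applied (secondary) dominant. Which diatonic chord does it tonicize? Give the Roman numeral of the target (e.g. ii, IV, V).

iii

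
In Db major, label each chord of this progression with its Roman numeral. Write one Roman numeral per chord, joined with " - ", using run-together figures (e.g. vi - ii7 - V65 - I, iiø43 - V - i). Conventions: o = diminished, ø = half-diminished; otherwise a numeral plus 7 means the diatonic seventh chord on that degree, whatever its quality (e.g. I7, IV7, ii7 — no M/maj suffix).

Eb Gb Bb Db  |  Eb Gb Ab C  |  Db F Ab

ii7 - V43 - I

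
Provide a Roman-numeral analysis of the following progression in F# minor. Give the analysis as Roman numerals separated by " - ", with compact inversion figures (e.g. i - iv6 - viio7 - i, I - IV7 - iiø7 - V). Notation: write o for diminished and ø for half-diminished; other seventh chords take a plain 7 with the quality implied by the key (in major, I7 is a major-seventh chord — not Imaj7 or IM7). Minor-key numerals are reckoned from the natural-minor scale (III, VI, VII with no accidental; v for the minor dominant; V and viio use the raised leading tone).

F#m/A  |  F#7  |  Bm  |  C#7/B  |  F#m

i6 - V7/iv - iv - V42 - i

F#m/A: minor triad on F# = scale degree 1 → i6.
F#7: a dominant seventh chord on F#, the applied dominant of iv → V7/iv.
Bm: root B is the subdominant; minor triad there is iv.
C#7/B: dominant seventh chord on C# = scale degree 5 → V42.
F#m: minor triad on F# = scale degree 1 → i.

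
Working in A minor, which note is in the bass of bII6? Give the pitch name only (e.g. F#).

D

bII in A minor has root Bb; the chord is Bb-D-F.
The figure 6 means first inversion — the third is in the bass.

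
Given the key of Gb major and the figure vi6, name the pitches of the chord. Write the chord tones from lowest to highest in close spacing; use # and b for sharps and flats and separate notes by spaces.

Gb Bb Eb

The numeral's case and figure indicate a minor triad. In Gb major its root, scale degree 6, is Eb.
That chord is spelled Eb-Gb-Bb.
With the 6 figure the chord is in first inversion; from the bass Gb upward in close position it reads Gb-Bb-Eb.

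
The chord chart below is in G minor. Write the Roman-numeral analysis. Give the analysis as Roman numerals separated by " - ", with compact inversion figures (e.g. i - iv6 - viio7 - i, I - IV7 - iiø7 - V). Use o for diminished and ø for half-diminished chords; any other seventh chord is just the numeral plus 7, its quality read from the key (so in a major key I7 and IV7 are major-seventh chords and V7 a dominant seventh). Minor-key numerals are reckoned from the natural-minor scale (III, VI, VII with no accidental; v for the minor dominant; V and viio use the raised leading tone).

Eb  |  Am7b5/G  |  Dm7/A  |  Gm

Eb: major triad on Eb = scale degree 6 → VI.
Am7b5/G: half-diminished seventh chord on A = scale degree 2 → iiø42.
Dm7/A: root D is the dominant; minor seventh chord there is v43.
Gm: minor triad on G = scale degree 1 → i.

VI - iiø42 - v43 - i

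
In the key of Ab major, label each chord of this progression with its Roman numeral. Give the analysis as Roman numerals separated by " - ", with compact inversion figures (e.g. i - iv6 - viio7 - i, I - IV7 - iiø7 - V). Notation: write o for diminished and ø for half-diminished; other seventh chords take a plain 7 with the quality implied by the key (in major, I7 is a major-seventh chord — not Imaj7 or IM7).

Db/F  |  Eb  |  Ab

IV6 - V - I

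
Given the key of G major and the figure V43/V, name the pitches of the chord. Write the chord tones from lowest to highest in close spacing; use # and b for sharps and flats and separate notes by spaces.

E G A C#

The slash means an applied dominant: we want the dominant of V. In G major, V is D major, and its dominant is built on A.
Building a dominant seventh chord on A gives A-C#-E-G.
The figured bass 43 indicates second inversion, placing the fifth (E) in the bass: E-G-A-C#.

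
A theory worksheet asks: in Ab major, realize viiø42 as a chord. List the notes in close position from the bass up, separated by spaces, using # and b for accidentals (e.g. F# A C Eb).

F G Bb Db

The numeral's case and figure indicate a half-diminished seventh chord. In Ab major its root, the seventh degree, is G.
Stacking thirds from G gives G-Bb-Db-F.
The figured bass 42 indicates third inversion, placing the seventh (F) in the bass: F-G-Bb-Db.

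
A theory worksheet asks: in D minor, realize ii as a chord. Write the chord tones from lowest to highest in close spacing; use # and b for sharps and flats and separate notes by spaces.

E G B

ii is the minor supertonic, borrowed from the parallel major (the Dorian ii). In D minor that root is E.
So the chord is E-G-B.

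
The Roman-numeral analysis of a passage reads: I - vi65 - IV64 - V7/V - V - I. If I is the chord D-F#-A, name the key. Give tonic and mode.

The anchor chord is a major triad on D, labeled I.
If D is scale degree 1 and the mode makes that degree carry a major triad, the tonic is D and the mode is major.

D major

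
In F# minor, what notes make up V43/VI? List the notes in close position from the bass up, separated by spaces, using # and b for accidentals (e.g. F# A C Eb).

The slash means an applied dominant: we want the dominant of VI. In F# minor, VI is D major, and its dominant is built on A.
Building a dominant seventh chord on A gives A-C#-E-G.
With the 43 figure the chord is in second inversion; from the bass E upward in close position it reads E-G-A-C#.

E G A C#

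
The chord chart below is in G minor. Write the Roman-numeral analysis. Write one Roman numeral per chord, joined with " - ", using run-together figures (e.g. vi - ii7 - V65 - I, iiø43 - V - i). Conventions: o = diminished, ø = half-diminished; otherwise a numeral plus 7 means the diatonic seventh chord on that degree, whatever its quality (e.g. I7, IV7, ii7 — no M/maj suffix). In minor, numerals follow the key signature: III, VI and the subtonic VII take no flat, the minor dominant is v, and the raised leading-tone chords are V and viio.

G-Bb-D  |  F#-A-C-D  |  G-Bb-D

i - V65 - i

G-Bb-D: minor triad on G = scale degree 1 → i.
F#-A-C-D has root D, degree 5 in G minor, so V65.
G-Bb-D: root G is the tonic; minor triad there is i.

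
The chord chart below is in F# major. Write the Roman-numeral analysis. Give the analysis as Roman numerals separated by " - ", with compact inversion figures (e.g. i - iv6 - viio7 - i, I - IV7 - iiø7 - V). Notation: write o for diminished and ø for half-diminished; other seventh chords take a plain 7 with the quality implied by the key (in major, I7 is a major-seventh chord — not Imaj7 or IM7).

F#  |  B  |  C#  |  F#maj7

I - IV - V - I7

F#: root F# is the tonic; major triad there is I.
B: major triad on B = scale degree 4 → IV.
C#: root C# is the dominant; major triad there is V.
F#maj7: root F# is the tonic; major seventh chord there is I7.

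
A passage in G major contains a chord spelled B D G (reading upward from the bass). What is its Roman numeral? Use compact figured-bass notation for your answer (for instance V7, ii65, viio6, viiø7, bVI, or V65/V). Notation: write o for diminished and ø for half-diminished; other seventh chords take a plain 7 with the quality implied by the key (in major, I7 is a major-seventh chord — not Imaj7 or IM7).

Stacked in thirds the chord is G-B-D: a major triad on G.
G is scale degree 1 in G major, and a major triad on that degree is written I.
With B in the bass the chord is in first inversion, so the figured bass is 6.

I6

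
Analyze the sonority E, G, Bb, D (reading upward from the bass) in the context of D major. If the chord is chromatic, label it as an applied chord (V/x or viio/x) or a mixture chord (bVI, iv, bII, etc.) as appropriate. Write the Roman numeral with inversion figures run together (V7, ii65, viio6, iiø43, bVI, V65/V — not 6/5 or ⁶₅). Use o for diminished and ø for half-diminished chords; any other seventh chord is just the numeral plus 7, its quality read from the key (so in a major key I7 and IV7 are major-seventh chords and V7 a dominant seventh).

iiø7

The pitches E-G-Bb-D form a half-diminished seventh chord rooted on E.
E is the second degree of D major. This is the half-diminished supertonic seventh, borrowed from the parallel minor.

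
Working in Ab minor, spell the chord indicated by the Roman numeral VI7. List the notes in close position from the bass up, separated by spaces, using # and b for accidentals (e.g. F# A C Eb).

The numeral's case and figure indicate a major seventh chord. In Ab minor its root, the sixth degree, is Fb.
That chord is spelled Fb-Ab-Cb-Eb.

Fb Ab Cb Eb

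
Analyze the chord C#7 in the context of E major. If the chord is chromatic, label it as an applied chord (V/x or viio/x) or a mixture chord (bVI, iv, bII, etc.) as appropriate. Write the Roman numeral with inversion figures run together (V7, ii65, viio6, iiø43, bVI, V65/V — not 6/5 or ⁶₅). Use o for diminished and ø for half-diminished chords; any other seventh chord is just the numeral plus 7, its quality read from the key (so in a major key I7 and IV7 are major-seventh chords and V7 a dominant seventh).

V7/ii

Stacked in thirds the chord is C#-E#-G#-B: a dominant seventh chord on C#.
C# is not a diatonic chord root with this quality in E major, but it lies a perfect fifth above F# (ii), so the chord functions as an applied dominant of ii.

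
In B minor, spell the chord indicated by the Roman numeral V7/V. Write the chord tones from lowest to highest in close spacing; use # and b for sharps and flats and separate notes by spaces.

C# E# G# B

The slash means an applied dominant: we want the dominant of V. In B minor, V is F# major, and its dominant is built on C#.
Building a dominant seventh chord on C# gives C#-E#-G#-B.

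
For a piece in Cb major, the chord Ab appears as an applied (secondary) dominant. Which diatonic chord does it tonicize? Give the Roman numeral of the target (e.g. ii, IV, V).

The chord is a major triad on Ab.
A dominant resolves down a perfect fifth: Ab → Db. In Cb major, Db is scale degree 2, i.e. ii.

ii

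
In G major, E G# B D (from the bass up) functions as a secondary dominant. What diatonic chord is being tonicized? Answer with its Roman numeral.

The chord is a dominant seventh chord on E.
A dominant resolves down a perfect fifth: E → A. In G major, A is scale degree 2, i.e. ii.

ii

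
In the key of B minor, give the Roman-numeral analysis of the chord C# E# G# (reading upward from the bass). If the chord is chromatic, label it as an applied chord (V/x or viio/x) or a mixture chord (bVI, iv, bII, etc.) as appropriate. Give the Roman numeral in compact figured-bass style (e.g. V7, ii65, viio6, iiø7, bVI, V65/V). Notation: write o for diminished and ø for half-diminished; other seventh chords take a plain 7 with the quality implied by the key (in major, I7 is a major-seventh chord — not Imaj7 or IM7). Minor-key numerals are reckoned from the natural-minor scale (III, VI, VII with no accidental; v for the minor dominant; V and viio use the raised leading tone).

Stacked in thirds the chord is C#-E#-G#: a major triad on C#.
C# is not a diatonic chord root with this quality in B minor, but it lies a perfect fifth above F# (V), so the chord functions as an applied dominant of V.

V/V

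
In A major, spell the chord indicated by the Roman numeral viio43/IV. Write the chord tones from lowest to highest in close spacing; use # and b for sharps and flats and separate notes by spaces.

G Bb C# E

viio43/IV is a secondary leading-tone chord. The target IV is D in A major; the applied chord is rooted a semitone below, on C#.
Building a fully diminished seventh chord on C# gives C#-E-G-Bb.
The figured bass 43 indicates second inversion, placing the fifth (G) in the bass: G-Bb-C#-E.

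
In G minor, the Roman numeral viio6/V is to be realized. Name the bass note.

The applied chord viio6/V is rooted on C#: C#-E-G.
The figure 6 means first inversion — the third is in the bass.

E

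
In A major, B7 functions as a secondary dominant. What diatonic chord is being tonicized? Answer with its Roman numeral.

V

The chord is a dominant seventh chord on B.
A dominant resolves down a perfect fifth: B → E. In A major, E is scale degree 5, i.e. V.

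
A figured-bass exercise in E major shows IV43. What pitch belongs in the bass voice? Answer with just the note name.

E

IV in E major has root A; the chord is A-C#-E-G#.
The figure 43 means second inversion — the fifth is in the bass.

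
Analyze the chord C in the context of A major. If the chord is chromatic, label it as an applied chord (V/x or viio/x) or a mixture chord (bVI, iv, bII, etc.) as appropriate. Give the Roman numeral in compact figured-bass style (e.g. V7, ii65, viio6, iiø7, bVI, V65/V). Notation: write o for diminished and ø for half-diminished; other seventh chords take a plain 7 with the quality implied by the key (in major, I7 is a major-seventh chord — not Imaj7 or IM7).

bIII

Stacked in thirds the chord is C-E-G: a major triad on C.
C is the lowered third degree of A major (diatonic 3 would be C#). This is a major triad on the lowered third degree, borrowed from the parallel minor.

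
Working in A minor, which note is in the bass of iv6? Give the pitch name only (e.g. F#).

F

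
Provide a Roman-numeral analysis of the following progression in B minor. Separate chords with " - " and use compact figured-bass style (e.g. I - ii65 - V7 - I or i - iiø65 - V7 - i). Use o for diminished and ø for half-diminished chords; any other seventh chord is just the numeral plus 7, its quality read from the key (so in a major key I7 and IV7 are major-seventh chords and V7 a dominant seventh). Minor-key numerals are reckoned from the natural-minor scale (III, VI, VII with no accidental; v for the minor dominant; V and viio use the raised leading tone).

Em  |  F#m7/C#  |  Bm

Em: minor triad on E = scale degree 4 → iv.
F#m7/C# has root F#, degree 5 in B minor, so v43.
Bm: root B is the tonic; minor triad there is i.

iv - v43 - i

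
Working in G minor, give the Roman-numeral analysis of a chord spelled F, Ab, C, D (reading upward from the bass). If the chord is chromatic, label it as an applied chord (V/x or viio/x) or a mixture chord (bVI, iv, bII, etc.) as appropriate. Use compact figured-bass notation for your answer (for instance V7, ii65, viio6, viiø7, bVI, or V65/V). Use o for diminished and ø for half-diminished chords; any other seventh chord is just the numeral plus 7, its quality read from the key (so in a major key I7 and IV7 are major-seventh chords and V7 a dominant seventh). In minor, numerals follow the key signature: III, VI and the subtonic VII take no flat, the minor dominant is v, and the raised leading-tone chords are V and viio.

The pitches D-F-Ab-C form a half-diminished seventh chord rooted on D.
D sits a half step below Eb (VI in G minor); a diminished chord there is the applied leading-tone chord of VI.
With F in the bass the chord is in first inversion, so the figured bass is 65.

viiø65/VI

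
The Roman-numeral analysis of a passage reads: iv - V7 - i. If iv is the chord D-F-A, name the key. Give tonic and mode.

The anchor chord is a minor triad on D, labeled iv.
If D is scale degree 4 and the mode makes that degree carry a minor triad, the tonic is A and the mode is minor.

A minor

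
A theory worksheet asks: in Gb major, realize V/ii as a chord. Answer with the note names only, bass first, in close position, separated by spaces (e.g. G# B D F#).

The slash means an applied dominant: we want the dominant of ii. In Gb major, ii is Ab minor, and its dominant is built on Eb.
Building a major triad on Eb gives Eb-G-Bb.

Eb G Bb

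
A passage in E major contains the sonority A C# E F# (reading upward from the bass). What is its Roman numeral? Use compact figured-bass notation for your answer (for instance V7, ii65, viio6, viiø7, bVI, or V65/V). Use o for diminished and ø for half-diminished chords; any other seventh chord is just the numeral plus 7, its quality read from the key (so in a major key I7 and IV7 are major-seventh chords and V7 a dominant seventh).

ii65

Stacked in thirds the chord is F#-A-C#-E: a minor seventh chord on F#.
F# is scale degree 2 in E major, and a minor seventh chord on that degree is written ii7.
With A in the bass the chord is in first inversion, so the figured bass is 65.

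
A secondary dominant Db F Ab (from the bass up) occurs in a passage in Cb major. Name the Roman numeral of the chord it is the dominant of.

The chord is a major triad on Db.
A dominant resolves down a perfect fifth: Db → Gb. In Cb major, Gb is scale degree 5, i.e. V.

V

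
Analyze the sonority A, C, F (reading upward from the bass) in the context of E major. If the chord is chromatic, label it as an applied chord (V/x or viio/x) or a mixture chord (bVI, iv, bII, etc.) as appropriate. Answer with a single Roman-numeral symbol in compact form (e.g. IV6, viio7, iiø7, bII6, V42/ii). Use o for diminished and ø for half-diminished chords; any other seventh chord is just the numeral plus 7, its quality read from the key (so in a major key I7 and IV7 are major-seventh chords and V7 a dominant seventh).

bII6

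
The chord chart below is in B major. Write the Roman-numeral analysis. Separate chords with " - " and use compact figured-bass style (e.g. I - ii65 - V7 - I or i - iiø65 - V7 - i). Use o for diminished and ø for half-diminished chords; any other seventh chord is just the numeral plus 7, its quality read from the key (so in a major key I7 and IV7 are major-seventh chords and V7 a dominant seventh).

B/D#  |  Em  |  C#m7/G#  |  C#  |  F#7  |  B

B/D#: major triad on B = scale degree 1 → I6.
Em is non-diatonic — iv, a mixture chord from B minor.
C#m7/G#: minor seventh chord on C# = scale degree 2 → ii43.
C# is the secondary dominant of V (major triad on C#): V/V.
F#7: root F# is the dominant; dominant seventh chord there is V7.
B: root B is the tonic; major triad there is I.

I6 - iv - ii43 - V/V - V7 - I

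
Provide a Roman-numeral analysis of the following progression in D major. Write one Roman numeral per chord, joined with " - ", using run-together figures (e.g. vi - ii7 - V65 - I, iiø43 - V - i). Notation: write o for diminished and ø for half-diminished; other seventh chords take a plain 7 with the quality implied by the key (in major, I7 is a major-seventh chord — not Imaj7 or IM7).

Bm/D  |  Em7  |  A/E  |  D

vi6 - ii7 - V64 - I

Bm/D: minor triad on B = scale degree 6 → vi6.
Em7 has root E, degree 2 in D major, so ii7.
A/E: root A is the dominant; major triad there is V64.
D has root D, degree 1 in D major, so I.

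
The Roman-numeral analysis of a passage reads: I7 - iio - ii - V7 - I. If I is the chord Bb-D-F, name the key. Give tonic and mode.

I is given as Bb-D-F — a major triad with root Bb.
If Bb is scale degree 1 and the mode makes that degree carry a major triad, the tonic is Bb and the mode is major.

Bb major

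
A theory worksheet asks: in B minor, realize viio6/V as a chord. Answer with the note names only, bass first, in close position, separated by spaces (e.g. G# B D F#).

The slash marks an applied leading-tone chord: viio of V. In B minor, V is F#, so the leading tone to it is E#, a half step below.
Building a diminished triad on E# gives E#-G#-B.
With the 6 figure the chord is in first inversion; from the bass G# upward in close position it reads G#-B-E#.

G# B E#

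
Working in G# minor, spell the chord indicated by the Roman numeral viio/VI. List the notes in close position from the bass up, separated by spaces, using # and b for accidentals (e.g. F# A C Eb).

D# F# A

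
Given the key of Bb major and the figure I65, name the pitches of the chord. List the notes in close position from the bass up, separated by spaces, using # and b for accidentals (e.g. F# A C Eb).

The numeral's case and figure indicate a major seventh chord. In Bb major its root, the first degree, is Bb.
Stacking thirds from Bb gives Bb-D-F-A.
The figured bass 65 indicates first inversion, placing the third (D) in the bass: D-F-A-Bb.

D F A Bb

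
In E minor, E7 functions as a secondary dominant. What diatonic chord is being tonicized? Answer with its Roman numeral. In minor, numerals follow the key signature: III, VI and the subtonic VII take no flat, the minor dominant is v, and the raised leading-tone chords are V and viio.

iv

The chord is a dominant seventh chord on E.
A dominant resolves down a perfect fifth: E → A. In E minor, A is scale degree 4, i.e. iv.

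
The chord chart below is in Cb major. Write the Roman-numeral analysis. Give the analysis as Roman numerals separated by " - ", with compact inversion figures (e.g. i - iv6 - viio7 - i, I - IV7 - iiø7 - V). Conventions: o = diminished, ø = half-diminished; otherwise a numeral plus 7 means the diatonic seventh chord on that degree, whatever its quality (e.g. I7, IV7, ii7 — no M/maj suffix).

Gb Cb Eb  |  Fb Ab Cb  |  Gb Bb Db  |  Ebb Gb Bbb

I64 - IV - V - bIII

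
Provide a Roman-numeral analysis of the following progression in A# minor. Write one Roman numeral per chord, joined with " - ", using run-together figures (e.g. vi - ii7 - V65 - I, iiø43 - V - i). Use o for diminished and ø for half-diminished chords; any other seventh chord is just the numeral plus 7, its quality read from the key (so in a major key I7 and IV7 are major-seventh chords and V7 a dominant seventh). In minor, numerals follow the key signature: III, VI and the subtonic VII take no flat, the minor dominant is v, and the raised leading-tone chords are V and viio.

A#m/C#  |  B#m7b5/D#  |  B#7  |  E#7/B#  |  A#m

i6 - iiø65 - V7/V - V43 - i

A#m/C#: root A# is the tonic; minor triad there is i6.
B#m7b5/D#: root B# is the supertonic; half-diminished seventh chord there is iiø65.
B#7 is the secondary dominant of V (dominant seventh chord on B#): V7/V.
E#7/B#: root E# is the dominant; dominant seventh chord there is V43.
A#m: root A# is the tonic; minor triad there is i.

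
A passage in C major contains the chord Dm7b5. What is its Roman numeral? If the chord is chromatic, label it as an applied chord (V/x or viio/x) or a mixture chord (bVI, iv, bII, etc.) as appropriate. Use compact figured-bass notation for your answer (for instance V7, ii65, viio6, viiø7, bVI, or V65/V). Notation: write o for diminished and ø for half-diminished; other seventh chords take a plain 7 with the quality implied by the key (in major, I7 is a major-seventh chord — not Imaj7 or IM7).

iiø7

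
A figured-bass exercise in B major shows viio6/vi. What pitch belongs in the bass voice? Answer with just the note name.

The applied chord viio6/vi is rooted on F##: F##-A#-C#.
The figure 6 means first inversion — the third is in the bass.

A#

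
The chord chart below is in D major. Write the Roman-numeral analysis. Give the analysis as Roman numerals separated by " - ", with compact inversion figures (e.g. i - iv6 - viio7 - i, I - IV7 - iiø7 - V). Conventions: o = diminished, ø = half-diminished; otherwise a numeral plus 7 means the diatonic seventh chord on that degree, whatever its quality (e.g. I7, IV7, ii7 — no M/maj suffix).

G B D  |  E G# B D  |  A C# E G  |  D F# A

IV - V7/V - V7 - I

G-B-D: major triad on G = scale degree 4 → IV.
E-G#-B-D: a dominant seventh chord on E, the applied dominant of V → V7/V.
A-C#-E-G: dominant seventh chord on A = scale degree 5 → V7.
D-F#-A: root D is the tonic; major triad there is I.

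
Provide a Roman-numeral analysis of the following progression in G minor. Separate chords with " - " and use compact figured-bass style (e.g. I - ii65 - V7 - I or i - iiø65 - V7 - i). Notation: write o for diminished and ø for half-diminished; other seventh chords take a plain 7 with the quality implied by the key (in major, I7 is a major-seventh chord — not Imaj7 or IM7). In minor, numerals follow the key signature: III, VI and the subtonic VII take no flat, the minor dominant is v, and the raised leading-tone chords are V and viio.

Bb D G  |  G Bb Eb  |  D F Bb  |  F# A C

Bb-D-G: root G is the tonic; minor triad there is i6.
G-Bb-Eb: major triad on Eb = scale degree 6 → VI6.
D-F-Bb has root Bb, degree 3 in G minor, so III6.
F#-A-C has root F#, degree 7 in G minor, so viio.

i6 - VI6 - III6 - viio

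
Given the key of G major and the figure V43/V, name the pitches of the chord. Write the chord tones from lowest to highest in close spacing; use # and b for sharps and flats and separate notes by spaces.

The slash means an applied dominant: we want the dominant of V. In G major, V is D major, and its dominant is built on A.
Building a dominant seventh chord on A gives A-C#-E-G.
The figured bass 43 indicates second inversion, placing the fifth (E) in the bass: E-G-A-C#.

E G A C#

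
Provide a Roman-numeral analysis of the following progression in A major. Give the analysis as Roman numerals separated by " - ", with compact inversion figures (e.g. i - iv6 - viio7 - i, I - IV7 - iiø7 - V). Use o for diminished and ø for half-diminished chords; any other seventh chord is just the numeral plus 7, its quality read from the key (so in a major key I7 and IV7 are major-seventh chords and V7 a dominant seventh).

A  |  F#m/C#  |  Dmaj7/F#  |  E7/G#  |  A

I - vi64 - IV65 - V65 - I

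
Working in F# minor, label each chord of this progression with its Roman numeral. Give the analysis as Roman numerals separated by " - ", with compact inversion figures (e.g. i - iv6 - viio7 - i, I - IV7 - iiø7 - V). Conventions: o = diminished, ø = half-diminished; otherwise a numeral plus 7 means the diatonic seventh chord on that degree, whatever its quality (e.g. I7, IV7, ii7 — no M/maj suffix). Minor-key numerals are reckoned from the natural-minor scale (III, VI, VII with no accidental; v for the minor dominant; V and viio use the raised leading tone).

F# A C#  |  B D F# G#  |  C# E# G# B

i - iiø65 - V7

F#-A-C#: minor triad on F# = scale degree 1 → i.
B-D-F#-G#: root G# is the supertonic; half-diminished seventh chord there is iiø65.
C#-E#-G#-B has root C#, degree 5 in F# minor, so V7.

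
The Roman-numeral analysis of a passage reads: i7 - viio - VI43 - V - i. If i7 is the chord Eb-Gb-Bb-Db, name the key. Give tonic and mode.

Eb minor

The chord Ebm7 is a minor seventh chord rooted on Eb; its label is i7.
If Eb is scale degree 1 and the mode makes that degree carry a minor seventh chord, the tonic is Eb and the mode is minor.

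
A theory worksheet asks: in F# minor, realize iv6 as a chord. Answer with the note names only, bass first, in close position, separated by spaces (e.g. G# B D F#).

D F# B

In F# minor, the subdominant is B, and the diatonic chord built there is a minor triad.
That chord is spelled B-D-F#.
With the 6 figure the chord is in first inversion; from the bass D upward in close position it reads D-F#-B.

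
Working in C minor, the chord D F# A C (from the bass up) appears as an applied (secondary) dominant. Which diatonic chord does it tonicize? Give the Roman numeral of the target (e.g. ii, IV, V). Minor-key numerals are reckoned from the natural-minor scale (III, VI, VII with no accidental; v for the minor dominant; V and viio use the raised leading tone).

V

The chord is a dominant seventh chord on D.
A dominant resolves down a perfect fifth: D → G. In C minor, G is scale degree 5, i.e. V.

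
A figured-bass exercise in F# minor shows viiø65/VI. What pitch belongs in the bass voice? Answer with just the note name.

The applied chord viiø65/VI is rooted on C#: C#-E-G-B.
The figure 65 means first inversion — the third is in the bass.

E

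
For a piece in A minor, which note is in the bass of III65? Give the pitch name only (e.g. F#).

III in A minor has root C; the chord is C-E-G-B.
The figure 65 means first inversion — the third is in the bass.

E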